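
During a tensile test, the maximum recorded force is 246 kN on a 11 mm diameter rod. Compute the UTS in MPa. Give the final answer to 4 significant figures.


A0 = pi*(d/2)^2 = pi*(11/2)^2 = 95.0332 mm^2
UTS = F_max / A0 = 246*1000 / 95.0332
UTS = 2589 MPa


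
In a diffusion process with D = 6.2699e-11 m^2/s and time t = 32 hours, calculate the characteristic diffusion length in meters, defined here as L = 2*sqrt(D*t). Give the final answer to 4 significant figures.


t = 32 hr = 115200 s
Diffusion length = 2*sqrt(D*t)
= 2*sqrt(6.2699e-11 * 115200)
= 5.375e-03 m


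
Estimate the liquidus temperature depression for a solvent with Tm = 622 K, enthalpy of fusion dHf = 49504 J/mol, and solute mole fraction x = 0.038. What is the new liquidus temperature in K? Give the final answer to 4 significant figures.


dT = R*Tm^2*x / dHf
dT = 8.314 * 622^2 * 0.038 / 49504
dT = 2.46907 K
T_new = 622 - 2.46907 = 619.5 K


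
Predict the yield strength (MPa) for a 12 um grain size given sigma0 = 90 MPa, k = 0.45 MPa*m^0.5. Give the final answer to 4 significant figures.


sigma_y = sigma0 + k / sqrt(d)
d = 12 um = 1.2e-05 m
sigma_y = 90 + 0.45 / sqrt(1.2e-05)
sigma_y = 219.9 MPa


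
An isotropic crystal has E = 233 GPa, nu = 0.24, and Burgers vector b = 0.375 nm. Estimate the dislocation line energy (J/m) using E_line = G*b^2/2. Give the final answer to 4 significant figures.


Step 1: G = E / (2*(1+nu))
G = 233 / (2*(1+0.24)) = 93.9516 GPa = 9.39516e+10 Pa
Step 2: E_line = G*b^2/2
b = 0.375 nm = 3.75e-10 m
E_line = 0.5 * 9.39516e+10 * (3.75e-10)^2 = 6.606e-09 J/m


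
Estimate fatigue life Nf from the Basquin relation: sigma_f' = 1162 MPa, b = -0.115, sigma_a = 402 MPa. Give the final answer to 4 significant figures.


sigma_a = sigma_f' * (2*Nf)^b
2*Nf = (sigma_a / sigma_f')^(1/b)
2*Nf = (402 / 1162)^(1/-0.115)
2*Nf = 10198.2
Nf = 5099 cycles


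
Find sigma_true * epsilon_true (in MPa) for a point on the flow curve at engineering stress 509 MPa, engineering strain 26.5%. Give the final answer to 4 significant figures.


sigma_true = sigma_eng * (1 + epsilon_eng)
sigma_true = 509 * (1 + 0.265) = 643.885 MPa
epsilon_true = ln(1 + epsilon_eng)
epsilon_true = ln(1 + 0.265) = 0.235072
sigma_true * epsilon_true = 643.885 * 0.235072 = 151.4 MPa


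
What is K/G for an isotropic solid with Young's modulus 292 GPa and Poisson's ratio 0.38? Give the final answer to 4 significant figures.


G = E / (2*(1+nu))
G = 292 / (2*(1+0.38)) = 105.797 GPa
K = E / (3*(1-2*nu))
K = 292 / (3*(1-2*0.38)) = 405.556 GPa
K/G = 405.556 / 105.797 = 3.833


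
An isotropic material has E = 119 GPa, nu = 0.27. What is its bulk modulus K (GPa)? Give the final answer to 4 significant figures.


K = E / (3*(1-2*nu))
K = 119 / (3*(1-2*0.27))
K = 86.23 GPa


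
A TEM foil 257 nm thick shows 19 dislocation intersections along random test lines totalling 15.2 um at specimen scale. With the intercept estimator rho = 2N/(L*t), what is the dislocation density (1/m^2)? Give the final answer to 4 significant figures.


rho = 2N / (L * t)
L = 15.2 um = 1.52e-05 m, t = 257 nm = 2.57e-07 m
rho = 2 * 19 / (1.52e-05 * 2.57e-07)
rho = 9.728e+12 1/m^2


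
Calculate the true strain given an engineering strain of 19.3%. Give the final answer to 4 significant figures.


epsilon_true = ln(1 + epsilon_eng)
epsilon_true = ln(1 + 0.193)
epsilon_true = 0.1765


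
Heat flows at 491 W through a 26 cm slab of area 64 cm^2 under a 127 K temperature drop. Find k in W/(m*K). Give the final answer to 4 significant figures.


k = Q*L / (A*dT)
L = 0.26 m, A = 6.4e-03 m^2
k = 491 * 0.26 / (6.4e-03 * 127)
k = 157.1 W/(m*K)


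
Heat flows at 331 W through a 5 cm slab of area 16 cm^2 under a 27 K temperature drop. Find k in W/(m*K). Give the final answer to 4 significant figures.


k = Q*L / (A*dT)
L = 0.05 m, A = 1.6e-03 m^2
k = 331 * 0.05 / (1.6e-03 * 27)
k = 383.1 W/(m*K)


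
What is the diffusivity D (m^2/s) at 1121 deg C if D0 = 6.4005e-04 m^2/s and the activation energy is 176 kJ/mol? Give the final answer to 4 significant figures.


D = D0 * exp(-Qd / (R*T))
T = 1394.15 K
D = 6.4005e-04 * exp(-176e3 / (8.314 * 1394.15))
D = 1.628e-10 m^2/s


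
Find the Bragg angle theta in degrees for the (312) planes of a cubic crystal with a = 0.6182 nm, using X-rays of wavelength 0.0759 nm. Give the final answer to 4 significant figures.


d = a / sqrt(h^2+k^2+l^2)
d = 0.6182 / sqrt(14) = 0.165221 nm
lambda = 2*d*sin(theta)  =>  sin(theta) = lambda / (2*d)
sin(theta) = 0.0759 / (2 * 0.165221) = 0.229692
theta = 13.28 deg


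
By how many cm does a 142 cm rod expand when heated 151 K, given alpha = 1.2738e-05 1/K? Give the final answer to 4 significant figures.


dL = L0 * alpha * dT
dL = 142 * 1.2738e-05 * 151
dL = 0.2731 cm


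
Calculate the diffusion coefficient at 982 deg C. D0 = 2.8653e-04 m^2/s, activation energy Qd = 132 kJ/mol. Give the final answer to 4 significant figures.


D = D0 * exp(-Qd / (R*T))
T = 1255.15 K
D = 2.8653e-04 * exp(-132e3 / (8.314 * 1255.15))
D = 9.197e-10 m^2/s


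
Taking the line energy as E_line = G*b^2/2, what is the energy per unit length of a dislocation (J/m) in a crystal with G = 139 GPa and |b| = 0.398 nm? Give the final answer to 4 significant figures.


E = G*b^2/2
b = 0.398 nm = 3.98e-10 m
G = 139 GPa = 1.39e+11 Pa
E = 0.5 * 1.39e+11 * (3.98e-10)^2
E = 1.101e-08 J/m


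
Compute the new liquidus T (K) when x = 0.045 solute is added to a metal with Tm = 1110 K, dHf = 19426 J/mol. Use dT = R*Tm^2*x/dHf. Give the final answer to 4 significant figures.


dT = R*Tm^2*x / dHf
dT = 8.314 * 1110^2 * 0.045 / 19426
dT = 23.7293 K
T_new = 1110 - 23.7293 = 1086 K


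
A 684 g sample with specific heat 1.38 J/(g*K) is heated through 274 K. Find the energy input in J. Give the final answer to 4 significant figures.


Q = m * cp * dT
Q = 684 * 1.38 * 274
Q = 258600 J


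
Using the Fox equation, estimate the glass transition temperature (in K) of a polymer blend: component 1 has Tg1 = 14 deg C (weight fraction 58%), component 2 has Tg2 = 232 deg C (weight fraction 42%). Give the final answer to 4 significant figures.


1/Tg = w1/Tg1 + w2/Tg2 (in Kelvin)
Tg1 = 287.15 K, Tg2 = 505.15 K
1/Tg = 0.58/287.15 + 0.42/505.15
Tg = 350.7 K


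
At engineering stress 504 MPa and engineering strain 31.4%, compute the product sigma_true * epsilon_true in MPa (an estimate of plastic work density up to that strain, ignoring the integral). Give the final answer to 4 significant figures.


sigma_true = sigma_eng * (1 + epsilon_eng)
sigma_true = 504 * (1 + 0.314) = 662.256 MPa
epsilon_true = ln(1 + epsilon_eng)
epsilon_true = ln(1 + 0.314) = 0.273076
sigma_true * epsilon_true = 662.256 * 0.273076 = 180.8 MPa


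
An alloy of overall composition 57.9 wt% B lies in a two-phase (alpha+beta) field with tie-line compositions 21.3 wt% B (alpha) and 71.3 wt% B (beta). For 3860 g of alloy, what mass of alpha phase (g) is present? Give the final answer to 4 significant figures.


f_alpha = (C_beta - C0) / (C_beta - C_alpha)
f_alpha = (71.3 - 57.9) / (71.3 - 21.3) = 0.268
m_alpha = f_alpha * m_total = 0.268 * 3860 = 1034 g


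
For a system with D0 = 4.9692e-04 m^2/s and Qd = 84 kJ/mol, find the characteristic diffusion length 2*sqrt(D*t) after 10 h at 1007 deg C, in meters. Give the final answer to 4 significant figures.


Step 1: D = D0 * exp(-Qd/(R*T))
T = 1280.15 K
D = 4.9692e-04 * exp(-84e3 / (8.314 * 1280.15)) = 1.85638e-07 m^2/s
Step 2: L = 2*sqrt(D*t)
t = 10 h = 36000 s
L = 2*sqrt(1.85638e-07 * 36000) = 0.1635 m


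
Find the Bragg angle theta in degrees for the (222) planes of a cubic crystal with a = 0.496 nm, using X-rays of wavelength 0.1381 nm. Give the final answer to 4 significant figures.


d = a / sqrt(h^2+k^2+l^2)
d = 0.496 / sqrt(12) = 0.143183 nm
lambda = 2*d*sin(theta)  =>  sin(theta) = lambda / (2*d)
sin(theta) = 0.1381 / (2 * 0.143183) = 0.48225
theta = 28.83 deg


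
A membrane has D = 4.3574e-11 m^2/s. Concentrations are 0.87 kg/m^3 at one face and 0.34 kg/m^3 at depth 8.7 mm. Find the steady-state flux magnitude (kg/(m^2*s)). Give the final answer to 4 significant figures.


J = -D * (dC/dx) = D * (C1 - C2) / dx
J = 4.3574e-11 * (0.87 - 0.34) / 8.7e-03
J = 2.655e-09 kg/(m^2*s)


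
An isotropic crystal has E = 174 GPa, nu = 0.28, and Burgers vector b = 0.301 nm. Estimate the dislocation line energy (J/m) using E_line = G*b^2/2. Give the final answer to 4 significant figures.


Step 1: G = E / (2*(1+nu))
G = 174 / (2*(1+0.28)) = 67.9688 GPa = 6.79688e+10 Pa
Step 2: E_line = G*b^2/2
b = 0.301 nm = 3.01e-10 m
E_line = 0.5 * 6.79688e+10 * (3.01e-10)^2 = 3.079e-09 J/m


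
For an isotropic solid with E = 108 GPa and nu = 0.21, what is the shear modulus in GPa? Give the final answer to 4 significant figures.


G = E / (2*(1+nu))
G = 108 / (2*(1+0.21))
G = 44.63 GPa


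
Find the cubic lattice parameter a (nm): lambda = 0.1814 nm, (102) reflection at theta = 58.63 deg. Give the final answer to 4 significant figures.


d = lambda / (2*sin(theta))
d = 0.1814 / (2*sin(58.63 deg))
d = 0.106228 nm
a = d * sqrt(h^2+k^2+l^2) = 0.106228 * sqrt(5)
a = 0.2375 nm


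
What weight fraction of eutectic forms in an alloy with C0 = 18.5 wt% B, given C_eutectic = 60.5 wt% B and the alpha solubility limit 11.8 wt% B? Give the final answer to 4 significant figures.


f_primary = (C_e - C0) / (C_e - C_alpha_max)
f_primary = (60.5 - 18.5) / (60.5 - 11.8)
f_primary = 0.862423
f_eutectic = 1 - 0.862423 = 0.1376


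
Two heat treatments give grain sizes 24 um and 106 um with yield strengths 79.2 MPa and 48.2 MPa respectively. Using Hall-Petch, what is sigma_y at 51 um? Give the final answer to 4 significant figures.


sigma_y = sigma0 + k / sqrt(d)
1/sqrt(d1) = 1/sqrt(2.4e-05) = 204.124;  1/sqrt(d2) = 97.1286
k = (sigma1 - sigma2) / (1/sqrt(d1) - 1/sqrt(d2)) = (79.2 - 48.2) / (204.124 - 97.1286) = 0.289732 MPa*m^0.5
sigma0 = sigma1 - k/sqrt(d1) = 79.2 - 0.289732*204.124 = 20.0588 MPa
sigma_y(d3) = 20.0588 + 0.289732 / sqrt(5.1e-05) = 60.63 MPa


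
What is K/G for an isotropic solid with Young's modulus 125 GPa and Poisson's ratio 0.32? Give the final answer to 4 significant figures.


G = E / (2*(1+nu))
G = 125 / (2*(1+0.32)) = 47.3485 GPa
K = E / (3*(1-2*nu))
K = 125 / (3*(1-2*0.32)) = 115.741 GPa
K/G = 115.741 / 47.3485 = 2.444


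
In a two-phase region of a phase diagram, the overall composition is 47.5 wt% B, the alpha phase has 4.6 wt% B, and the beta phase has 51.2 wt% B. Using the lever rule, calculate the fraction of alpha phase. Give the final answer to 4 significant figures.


f_alpha = (C_beta - C0) / (C_beta - C_alpha)
f_alpha = (51.2 - 47.5) / (51.2 - 4.6)
f_alpha = 0.0794


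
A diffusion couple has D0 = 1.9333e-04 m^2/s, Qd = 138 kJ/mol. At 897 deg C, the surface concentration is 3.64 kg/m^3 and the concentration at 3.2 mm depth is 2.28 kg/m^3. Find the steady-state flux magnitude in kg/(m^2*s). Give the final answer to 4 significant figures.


Step 1: D = D0 * exp(-Qd/(R*T))
T = 897 + 273.15 = 1170.15 K
D = 1.9333e-04 * exp(-138e3 / (8.314 * 1170.15)) = 1.33616e-10 m^2/s
Step 2: J = D * (C1 - C2) / dx
J = 1.33616e-10 * (3.64 - 2.28) / 3.2e-03
J = 5.679e-08 kg/(m^2*s)


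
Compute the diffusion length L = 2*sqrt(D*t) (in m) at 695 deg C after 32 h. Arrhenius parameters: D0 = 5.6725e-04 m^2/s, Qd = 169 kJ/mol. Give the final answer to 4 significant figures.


Step 1: D = D0 * exp(-Qd/(R*T))
T = 968.15 K
D = 5.6725e-04 * exp(-169e3 / (8.314 * 968.15)) = 4.31897e-13 m^2/s
Step 2: L = 2*sqrt(D*t)
t = 32 h = 115200 s
L = 2*sqrt(4.31897e-13 * 115200) = 4.461e-04 m


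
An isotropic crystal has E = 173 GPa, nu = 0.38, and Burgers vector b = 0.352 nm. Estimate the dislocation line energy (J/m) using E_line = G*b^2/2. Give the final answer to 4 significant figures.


Step 1: G = E / (2*(1+nu))
G = 173 / (2*(1+0.38)) = 62.6812 GPa = 6.26812e+10 Pa
Step 2: E_line = G*b^2/2
b = 0.352 nm = 3.52e-10 m
E_line = 0.5 * 6.26812e+10 * (3.52e-10)^2 = 3.883e-09 J/m


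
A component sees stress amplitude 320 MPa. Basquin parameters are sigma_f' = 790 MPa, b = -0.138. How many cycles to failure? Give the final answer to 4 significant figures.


sigma_a = sigma_f' * (2*Nf)^b
2*Nf = (sigma_a / sigma_f')^(1/b)
2*Nf = (320 / 790)^(1/-0.138)
2*Nf = 698.292
Nf = 349.1 cycles


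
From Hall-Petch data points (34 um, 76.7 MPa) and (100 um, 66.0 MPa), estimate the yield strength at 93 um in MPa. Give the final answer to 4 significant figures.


sigma_y = sigma0 + k / sqrt(d)
1/sqrt(d1) = 1/sqrt(3.4e-05) = 171.499;  1/sqrt(d2) = 100
k = (sigma1 - sigma2) / (1/sqrt(d1) - 1/sqrt(d2)) = (76.7 - 66.0) / (171.499 - 100) = 0.149653 MPa*m^0.5
sigma0 = sigma1 - k/sqrt(d1) = 76.7 - 0.149653*171.499 = 51.0347 MPa
sigma_y(d3) = 51.0347 + 0.149653 / sqrt(9.3e-05) = 66.55 MPa


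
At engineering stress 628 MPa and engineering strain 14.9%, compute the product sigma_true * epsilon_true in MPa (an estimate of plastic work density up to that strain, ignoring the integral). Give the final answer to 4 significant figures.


sigma_true = sigma_eng * (1 + epsilon_eng)
sigma_true = 628 * (1 + 0.149) = 721.572 MPa
epsilon_true = ln(1 + epsilon_eng)
epsilon_true = ln(1 + 0.149) = 0.138892
sigma_true * epsilon_true = 721.572 * 0.138892 = 100.2 MPa


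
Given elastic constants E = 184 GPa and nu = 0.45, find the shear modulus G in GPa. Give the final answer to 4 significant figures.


G = E / (2*(1+nu))
G = 184 / (2*(1+0.45))
G = 63.45 GPa


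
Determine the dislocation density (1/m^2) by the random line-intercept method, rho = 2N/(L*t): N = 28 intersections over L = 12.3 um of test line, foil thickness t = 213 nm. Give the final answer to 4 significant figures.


rho = 2N / (L * t)
L = 12.3 um = 1.23e-05 m, t = 213 nm = 2.13e-07 m
rho = 2 * 28 / (1.23e-05 * 2.13e-07)
rho = 2.137e+13 1/m^2


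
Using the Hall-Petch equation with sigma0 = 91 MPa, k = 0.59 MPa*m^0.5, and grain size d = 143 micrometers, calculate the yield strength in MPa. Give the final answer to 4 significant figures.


sigma_y = sigma0 + k / sqrt(d)
d = 143 um = 1.43e-04 m
sigma_y = 91 + 0.59 / sqrt(1.43e-04)
sigma_y = 140.3 MPa


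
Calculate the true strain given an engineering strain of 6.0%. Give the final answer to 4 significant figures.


epsilon_true = ln(1 + epsilon_eng)
epsilon_true = ln(1 + 0.06)
epsilon_true = 0.05827


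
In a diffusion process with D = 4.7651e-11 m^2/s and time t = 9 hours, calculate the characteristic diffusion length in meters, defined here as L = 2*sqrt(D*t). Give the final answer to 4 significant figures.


t = 9 hr = 32400 s
Diffusion length = 2*sqrt(D*t)
= 2*sqrt(4.7651e-11 * 32400)
= 2.485e-03 m


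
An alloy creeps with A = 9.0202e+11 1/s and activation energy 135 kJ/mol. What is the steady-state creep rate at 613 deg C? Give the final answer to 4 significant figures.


rate = A * exp(-Q / (R*T))
T = 613 + 273.15 = 886.15 K
rate = 9.0202e+11 * exp(-135e3 / (8.314 * 886.15))
rate = 9937 1/s


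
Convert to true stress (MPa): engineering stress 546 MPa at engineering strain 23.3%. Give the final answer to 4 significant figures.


sigma_true = sigma_eng * (1 + epsilon_eng)
sigma_true = 546 * (1 + 0.233)
sigma_true = 673.2 MPa


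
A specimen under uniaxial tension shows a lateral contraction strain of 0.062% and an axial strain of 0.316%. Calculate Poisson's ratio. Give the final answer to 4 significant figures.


nu = -epsilon_lat / epsilon_axial
Lateral strain is contraction (negative), so using magnitudes:
nu = 0.062 / 0.316
nu = 0.1962


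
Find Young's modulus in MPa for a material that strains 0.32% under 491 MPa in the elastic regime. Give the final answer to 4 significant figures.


E = sigma / epsilon
epsilon = 0.32% = 3.2e-03
E = 491 / 3.2e-03
E = 153400 MPa


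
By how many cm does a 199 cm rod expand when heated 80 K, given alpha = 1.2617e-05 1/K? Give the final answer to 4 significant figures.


dL = L0 * alpha * dT
dL = 199 * 1.2617e-05 * 80
dL = 0.2009 cm


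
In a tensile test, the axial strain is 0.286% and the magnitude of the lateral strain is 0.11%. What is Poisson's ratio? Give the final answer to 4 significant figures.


nu = -epsilon_lat / epsilon_axial
Lateral strain is contraction (negative), so using magnitudes:
nu = 0.11 / 0.286
nu = 0.3846


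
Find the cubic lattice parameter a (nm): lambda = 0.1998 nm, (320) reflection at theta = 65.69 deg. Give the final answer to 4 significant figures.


d = lambda / (2*sin(theta))
d = 0.1998 / (2*sin(65.69 deg))
d = 0.10962 nm
a = d * sqrt(h^2+k^2+l^2) = 0.10962 * sqrt(13)
a = 0.3952 nm


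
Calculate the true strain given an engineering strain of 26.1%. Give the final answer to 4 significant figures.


epsilon_true = ln(1 + epsilon_eng)
epsilon_true = ln(1 + 0.261)
epsilon_true = 0.2319


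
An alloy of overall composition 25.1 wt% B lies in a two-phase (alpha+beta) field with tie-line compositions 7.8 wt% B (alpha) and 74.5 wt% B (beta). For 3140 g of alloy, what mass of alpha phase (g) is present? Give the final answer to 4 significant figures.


f_alpha = (C_beta - C0) / (C_beta - C_alpha)
f_alpha = (74.5 - 25.1) / (74.5 - 7.8) = 0.74063
m_alpha = f_alpha * m_total = 0.74063 * 3140 = 2326 g


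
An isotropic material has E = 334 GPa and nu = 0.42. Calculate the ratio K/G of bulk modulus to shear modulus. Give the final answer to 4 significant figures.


G = E / (2*(1+nu))
G = 334 / (2*(1+0.42)) = 117.606 GPa
K = E / (3*(1-2*nu))
K = 334 / (3*(1-2*0.42)) = 695.833 GPa
K/G = 695.833 / 117.606 = 5.917


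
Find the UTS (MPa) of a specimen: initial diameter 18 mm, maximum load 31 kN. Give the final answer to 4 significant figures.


A0 = pi*(d/2)^2 = pi*(18/2)^2 = 254.469 mm^2
UTS = F_max / A0 = 31*1000 / 254.469
UTS = 121.8 MPa


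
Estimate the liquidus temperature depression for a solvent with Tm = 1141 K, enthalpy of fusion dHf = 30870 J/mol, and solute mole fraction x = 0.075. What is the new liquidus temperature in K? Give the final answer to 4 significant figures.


dT = R*Tm^2*x / dHf
dT = 8.314 * 1141^2 * 0.075 / 30870
dT = 26.297 K
T_new = 1141 - 26.297 = 1115 K


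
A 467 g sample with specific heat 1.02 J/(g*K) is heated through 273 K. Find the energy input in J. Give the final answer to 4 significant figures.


Q = m * cp * dT
Q = 467 * 1.02 * 273
Q = 130000 J


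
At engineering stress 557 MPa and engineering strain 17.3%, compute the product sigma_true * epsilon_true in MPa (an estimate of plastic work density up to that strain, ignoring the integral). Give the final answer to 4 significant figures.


sigma_true = sigma_eng * (1 + epsilon_eng)
sigma_true = 557 * (1 + 0.173) = 653.361 MPa
epsilon_true = ln(1 + epsilon_eng)
epsilon_true = ln(1 + 0.173) = 0.159565
sigma_true * epsilon_true = 653.361 * 0.159565 = 104.3 MPa


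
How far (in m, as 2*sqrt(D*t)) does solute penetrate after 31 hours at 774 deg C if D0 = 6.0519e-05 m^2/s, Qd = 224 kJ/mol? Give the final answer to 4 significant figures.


Step 1: D = D0 * exp(-Qd/(R*T))
T = 1047.15 K
D = 6.0519e-05 * exp(-224e3 / (8.314 * 1047.15)) = 4.05294e-16 m^2/s
Step 2: L = 2*sqrt(D*t)
t = 31 h = 111600 s
L = 2*sqrt(4.05294e-16 * 111600) = 1.345e-05 m


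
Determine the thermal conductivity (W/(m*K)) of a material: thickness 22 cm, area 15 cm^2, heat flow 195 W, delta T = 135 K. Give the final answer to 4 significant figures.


k = Q*L / (A*dT)
L = 0.22 m, A = 1.5e-03 m^2
k = 195 * 0.22 / (1.5e-03 * 135)
k = 211.9 W/(m*K)


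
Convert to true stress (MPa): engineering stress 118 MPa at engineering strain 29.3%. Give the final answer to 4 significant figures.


sigma_true = sigma_eng * (1 + epsilon_eng)
sigma_true = 118 * (1 + 0.293)
sigma_true = 152.6 MPa


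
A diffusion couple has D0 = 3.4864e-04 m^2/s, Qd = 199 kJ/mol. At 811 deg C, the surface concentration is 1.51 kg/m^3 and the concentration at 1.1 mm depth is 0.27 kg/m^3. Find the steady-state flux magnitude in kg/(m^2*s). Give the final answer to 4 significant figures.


Step 1: D = D0 * exp(-Qd/(R*T))
T = 811 + 273.15 = 1084.15 K
D = 3.4864e-04 * exp(-199e3 / (8.314 * 1084.15)) = 8.99823e-14 m^2/s
Step 2: J = D * (C1 - C2) / dx
J = 8.99823e-14 * (1.51 - 0.27) / 1.1e-03
J = 1.014e-10 kg/(m^2*s)


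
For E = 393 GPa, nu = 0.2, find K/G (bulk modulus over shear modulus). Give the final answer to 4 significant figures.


G = E / (2*(1+nu))
G = 393 / (2*(1+0.2)) = 163.75 GPa
K = E / (3*(1-2*nu))
K = 393 / (3*(1-2*0.2)) = 218.333 GPa
K/G = 218.333 / 163.75 = 1.333


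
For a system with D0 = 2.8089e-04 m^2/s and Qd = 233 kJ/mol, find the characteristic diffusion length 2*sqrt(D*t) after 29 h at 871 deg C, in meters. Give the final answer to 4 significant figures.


Step 1: D = D0 * exp(-Qd/(R*T))
T = 1144.15 K
D = 2.8089e-04 * exp(-233e3 / (8.314 * 1144.15)) = 6.46917e-15 m^2/s
Step 2: L = 2*sqrt(D*t)
t = 29 h = 104400 s
L = 2*sqrt(6.46917e-15 * 104400) = 5.198e-05 m


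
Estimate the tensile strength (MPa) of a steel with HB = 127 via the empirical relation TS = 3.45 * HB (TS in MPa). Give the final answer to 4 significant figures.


TS (MPa) = 3.45 * HB
TS = 3.45 * 127
TS = 438.2 MPa


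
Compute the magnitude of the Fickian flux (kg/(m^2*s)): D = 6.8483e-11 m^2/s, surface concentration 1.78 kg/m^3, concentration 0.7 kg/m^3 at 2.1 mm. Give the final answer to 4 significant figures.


J = -D * (dC/dx) = D * (C1 - C2) / dx
J = 6.8483e-11 * (1.78 - 0.7) / 2.1e-03
J = 3.522e-08 kg/(m^2*s)


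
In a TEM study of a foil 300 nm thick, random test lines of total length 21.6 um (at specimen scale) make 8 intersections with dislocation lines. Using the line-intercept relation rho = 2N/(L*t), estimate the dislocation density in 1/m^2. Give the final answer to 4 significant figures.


rho = 2N / (L * t)
L = 21.6 um = 2.16e-05 m, t = 300 nm = 3e-07 m
rho = 2 * 8 / (2.16e-05 * 3e-07)
rho = 2.469e+12 1/m^2


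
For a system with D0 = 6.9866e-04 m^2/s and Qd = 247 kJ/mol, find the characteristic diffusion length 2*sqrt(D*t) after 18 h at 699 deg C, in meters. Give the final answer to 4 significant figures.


Step 1: D = D0 * exp(-Qd/(R*T))
T = 972.15 K
D = 6.9866e-04 * exp(-247e3 / (8.314 * 972.15)) = 3.73437e-17 m^2/s
Step 2: L = 2*sqrt(D*t)
t = 18 h = 64800 s
L = 2*sqrt(3.73437e-17 * 64800) = 3.111e-06 m


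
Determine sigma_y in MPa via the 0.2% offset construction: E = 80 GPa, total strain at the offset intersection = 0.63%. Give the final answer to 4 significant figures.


Offset strain = 0.002
Elastic strain at yield = total_strain - offset = 6.3e-03 - 0.002 = 4.3e-03
sigma_y = E * elastic_strain = 80000 * 4.3e-03
sigma_y = 344 MPa


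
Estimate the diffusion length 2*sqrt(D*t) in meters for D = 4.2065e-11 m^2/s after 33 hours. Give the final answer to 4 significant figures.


t = 33 hr = 118800 s
Diffusion length = 2*sqrt(D*t)
= 2*sqrt(4.2065e-11 * 118800)
= 4.471e-03 m


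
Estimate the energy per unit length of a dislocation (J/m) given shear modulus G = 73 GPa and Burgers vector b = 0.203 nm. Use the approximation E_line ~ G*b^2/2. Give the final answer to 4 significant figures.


E = G*b^2/2
b = 0.203 nm = 2.03e-10 m
G = 73 GPa = 7.3e+10 Pa
E = 0.5 * 7.3e+10 * (2.03e-10)^2
E = 1.504e-09 J/m


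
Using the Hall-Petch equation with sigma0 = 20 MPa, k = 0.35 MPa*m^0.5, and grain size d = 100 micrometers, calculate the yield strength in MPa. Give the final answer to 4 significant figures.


sigma_y = sigma0 + k / sqrt(d)
d = 100 um = 1e-04 m
sigma_y = 20 + 0.35 / sqrt(1e-04)
sigma_y = 55 MPa


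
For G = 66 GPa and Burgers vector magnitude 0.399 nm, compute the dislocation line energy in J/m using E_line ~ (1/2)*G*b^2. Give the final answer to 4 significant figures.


E = G*b^2/2
b = 0.399 nm = 3.99e-10 m
G = 66 GPa = 6.6e+10 Pa
E = 0.5 * 6.6e+10 * (3.99e-10)^2
E = 5.254e-09 J/m


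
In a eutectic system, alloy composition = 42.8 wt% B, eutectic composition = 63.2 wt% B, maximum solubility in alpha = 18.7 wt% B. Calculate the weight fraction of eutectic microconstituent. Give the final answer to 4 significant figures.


f_primary = (C_e - C0) / (C_e - C_alpha_max)
f_primary = (63.2 - 42.8) / (63.2 - 18.7)
f_primary = 0.458427
f_eutectic = 1 - 0.458427 = 0.5416


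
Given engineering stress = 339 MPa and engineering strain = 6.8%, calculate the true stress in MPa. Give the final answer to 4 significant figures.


sigma_true = sigma_eng * (1 + epsilon_eng)
sigma_true = 339 * (1 + 0.068)
sigma_true = 362.1 MPa


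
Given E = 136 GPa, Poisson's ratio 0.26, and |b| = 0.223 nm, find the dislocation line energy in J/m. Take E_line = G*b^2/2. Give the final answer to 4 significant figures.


Step 1: G = E / (2*(1+nu))
G = 136 / (2*(1+0.26)) = 53.9683 GPa = 5.39683e+10 Pa
Step 2: E_line = G*b^2/2
b = 0.223 nm = 2.23e-10 m
E_line = 0.5 * 5.39683e+10 * (2.23e-10)^2 = 1.342e-09 J/m


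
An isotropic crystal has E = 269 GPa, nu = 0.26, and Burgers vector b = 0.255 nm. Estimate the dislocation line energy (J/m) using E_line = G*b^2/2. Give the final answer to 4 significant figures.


Step 1: G = E / (2*(1+nu))
G = 269 / (2*(1+0.26)) = 106.746 GPa = 1.06746e+11 Pa
Step 2: E_line = G*b^2/2
b = 0.255 nm = 2.55e-10 m
E_line = 0.5 * 1.06746e+11 * (2.55e-10)^2 = 3.471e-09 J/m


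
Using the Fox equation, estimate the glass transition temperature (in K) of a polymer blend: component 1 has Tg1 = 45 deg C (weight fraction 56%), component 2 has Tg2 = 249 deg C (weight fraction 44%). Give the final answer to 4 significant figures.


1/Tg = w1/Tg1 + w2/Tg2 (in Kelvin)
Tg1 = 318.15 K, Tg2 = 522.15 K
1/Tg = 0.56/318.15 + 0.44/522.15
Tg = 384.2 K


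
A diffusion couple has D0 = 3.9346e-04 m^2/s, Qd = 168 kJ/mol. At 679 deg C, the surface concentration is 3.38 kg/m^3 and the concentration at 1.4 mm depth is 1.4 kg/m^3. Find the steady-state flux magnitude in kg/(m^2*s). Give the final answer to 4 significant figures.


Step 1: D = D0 * exp(-Qd/(R*T))
T = 679 + 273.15 = 952.15 K
D = 3.9346e-04 * exp(-168e3 / (8.314 * 952.15)) = 2.38859e-13 m^2/s
Step 2: J = D * (C1 - C2) / dx
J = 2.38859e-13 * (3.38 - 1.4) / 1.4e-03
J = 3.378e-10 kg/(m^2*s)


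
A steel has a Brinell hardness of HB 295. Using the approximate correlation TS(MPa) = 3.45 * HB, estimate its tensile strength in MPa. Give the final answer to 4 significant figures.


TS (MPa) = 3.45 * HB
TS = 3.45 * 295
TS = 1018 MPa


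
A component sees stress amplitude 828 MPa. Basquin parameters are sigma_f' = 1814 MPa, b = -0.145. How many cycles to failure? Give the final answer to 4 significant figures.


sigma_a = sigma_f' * (2*Nf)^b
2*Nf = (sigma_a / sigma_f')^(1/b)
2*Nf = (828 / 1814)^(1/-0.145)
2*Nf = 223.364
Nf = 111.7 cycles


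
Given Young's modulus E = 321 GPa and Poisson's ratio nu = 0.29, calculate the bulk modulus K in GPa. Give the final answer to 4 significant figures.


K = E / (3*(1-2*nu))
K = 321 / (3*(1-2*0.29))
K = 254.8 GPa


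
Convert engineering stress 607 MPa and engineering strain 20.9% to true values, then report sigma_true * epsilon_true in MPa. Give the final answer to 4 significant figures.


sigma_true = sigma_eng * (1 + epsilon_eng)
sigma_true = 607 * (1 + 0.209) = 733.863 MPa
epsilon_true = ln(1 + epsilon_eng)
epsilon_true = ln(1 + 0.209) = 0.189794
sigma_true * epsilon_true = 733.863 * 0.189794 = 139.3 MPa


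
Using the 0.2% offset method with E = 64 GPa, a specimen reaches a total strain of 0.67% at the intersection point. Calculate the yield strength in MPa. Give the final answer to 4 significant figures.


Offset strain = 0.002
Elastic strain at yield = total_strain - offset = 6.7e-03 - 0.002 = 4.7e-03
sigma_y = E * elastic_strain = 64000 * 4.7e-03
sigma_y = 300.8 MPa


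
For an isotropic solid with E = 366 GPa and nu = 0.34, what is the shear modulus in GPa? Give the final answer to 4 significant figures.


G = E / (2*(1+nu))
G = 366 / (2*(1+0.34))
G = 136.6 GPa


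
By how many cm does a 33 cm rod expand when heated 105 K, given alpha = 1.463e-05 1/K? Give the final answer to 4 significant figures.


dL = L0 * alpha * dT
dL = 33 * 1.463e-05 * 105
dL = 0.05069 cm


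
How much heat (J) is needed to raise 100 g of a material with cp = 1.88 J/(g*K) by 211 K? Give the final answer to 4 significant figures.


Q = m * cp * dT
Q = 100 * 1.88 * 211
Q = 39670 J


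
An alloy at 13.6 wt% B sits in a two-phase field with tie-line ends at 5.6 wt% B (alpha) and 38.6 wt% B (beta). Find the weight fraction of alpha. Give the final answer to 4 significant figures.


f_alpha = (C_beta - C0) / (C_beta - C_alpha)
f_alpha = (38.6 - 13.6) / (38.6 - 5.6)
f_alpha = 0.7576


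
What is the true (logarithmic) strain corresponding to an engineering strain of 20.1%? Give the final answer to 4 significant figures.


epsilon_true = ln(1 + epsilon_eng)
epsilon_true = ln(1 + 0.201)
epsilon_true = 0.1832


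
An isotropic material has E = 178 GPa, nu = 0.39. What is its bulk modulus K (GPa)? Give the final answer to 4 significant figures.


K = E / (3*(1-2*nu))
K = 178 / (3*(1-2*0.39))
K = 269.7 GPa


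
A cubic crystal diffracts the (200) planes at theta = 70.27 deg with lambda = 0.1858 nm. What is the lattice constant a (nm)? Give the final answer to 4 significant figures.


d = lambda / (2*sin(theta))
d = 0.1858 / (2*sin(70.27 deg))
d = 0.0986939 nm
a = d * sqrt(h^2+k^2+l^2) = 0.0986939 * sqrt(4)
a = 0.1974 nm


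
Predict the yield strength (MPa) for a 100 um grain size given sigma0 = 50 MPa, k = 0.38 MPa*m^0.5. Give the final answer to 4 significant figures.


sigma_y = sigma0 + k / sqrt(d)
d = 100 um = 1e-04 m
sigma_y = 50 + 0.38 / sqrt(1e-04)
sigma_y = 88 MPa


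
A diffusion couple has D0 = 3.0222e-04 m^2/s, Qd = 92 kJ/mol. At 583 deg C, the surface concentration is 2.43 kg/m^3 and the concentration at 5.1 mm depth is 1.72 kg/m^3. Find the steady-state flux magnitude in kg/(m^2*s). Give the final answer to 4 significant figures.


Step 1: D = D0 * exp(-Qd/(R*T))
T = 583 + 273.15 = 856.15 K
D = 3.0222e-04 * exp(-92e3 / (8.314 * 856.15)) = 7.36378e-10 m^2/s
Step 2: J = D * (C1 - C2) / dx
J = 7.36378e-10 * (2.43 - 1.72) / 5.1e-03
J = 1.025e-07 kg/(m^2*s)


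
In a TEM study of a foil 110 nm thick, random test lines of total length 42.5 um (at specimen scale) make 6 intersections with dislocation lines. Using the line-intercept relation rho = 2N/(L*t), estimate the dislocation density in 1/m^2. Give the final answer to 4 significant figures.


rho = 2N / (L * t)
L = 42.5 um = 4.25e-05 m, t = 110 nm = 1.1e-07 m
rho = 2 * 6 / (4.25e-05 * 1.1e-07)
rho = 2.567e+12 1/m^2


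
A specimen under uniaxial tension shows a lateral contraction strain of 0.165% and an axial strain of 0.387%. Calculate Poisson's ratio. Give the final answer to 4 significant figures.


nu = -epsilon_lat / epsilon_axial
Lateral strain is contraction (negative), so using magnitudes:
nu = 0.165 / 0.387
nu = 0.4264


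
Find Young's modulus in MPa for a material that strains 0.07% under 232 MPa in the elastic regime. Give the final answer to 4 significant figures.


E = sigma / epsilon
epsilon = 0.07% = 7e-04
E = 232 / 7e-04
E = 331400 MPa


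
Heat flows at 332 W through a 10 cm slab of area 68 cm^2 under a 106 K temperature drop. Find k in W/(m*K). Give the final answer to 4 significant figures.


k = Q*L / (A*dT)
L = 0.1 m, A = 6.8e-03 m^2
k = 332 * 0.1 / (6.8e-03 * 106)
k = 46.06 W/(m*K)


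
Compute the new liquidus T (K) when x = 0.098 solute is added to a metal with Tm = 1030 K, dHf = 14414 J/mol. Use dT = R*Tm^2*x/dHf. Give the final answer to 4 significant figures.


dT = R*Tm^2*x / dHf
dT = 8.314 * 1030^2 * 0.098 / 14414
dT = 59.9689 K
T_new = 1030 - 59.9689 = 970 K


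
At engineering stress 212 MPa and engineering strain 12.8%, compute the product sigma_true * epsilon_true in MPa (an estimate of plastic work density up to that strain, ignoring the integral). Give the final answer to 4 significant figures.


sigma_true = sigma_eng * (1 + epsilon_eng)
sigma_true = 212 * (1 + 0.128) = 239.136 MPa
epsilon_true = ln(1 + epsilon_eng)
epsilon_true = ln(1 + 0.128) = 0.120446
sigma_true * epsilon_true = 239.136 * 0.120446 = 28.8 MPa


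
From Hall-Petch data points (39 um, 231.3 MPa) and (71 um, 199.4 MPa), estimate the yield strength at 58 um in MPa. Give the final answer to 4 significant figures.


sigma_y = sigma0 + k / sqrt(d)
1/sqrt(d1) = 1/sqrt(3.9e-05) = 160.128;  1/sqrt(d2) = 118.678
k = (sigma1 - sigma2) / (1/sqrt(d1) - 1/sqrt(d2)) = (231.3 - 199.4) / (160.128 - 118.678) = 0.769602 MPa*m^0.5
sigma0 = sigma1 - k/sqrt(d1) = 231.3 - 0.769602*160.128 = 108.065 MPa
sigma_y(d3) = 108.065 + 0.769602 / sqrt(5.8e-05) = 209.1 MPa


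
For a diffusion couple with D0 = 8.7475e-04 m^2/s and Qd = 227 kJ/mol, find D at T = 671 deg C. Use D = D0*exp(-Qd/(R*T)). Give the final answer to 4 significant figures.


D = D0 * exp(-Qd / (R*T))
T = 944.15 K
D = 8.7475e-04 * exp(-227e3 / (8.314 * 944.15))
D = 2.414e-16 m^2/s


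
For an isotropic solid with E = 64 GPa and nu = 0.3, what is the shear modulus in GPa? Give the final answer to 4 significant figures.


G = E / (2*(1+nu))
G = 64 / (2*(1+0.3))
G = 24.62 GPa


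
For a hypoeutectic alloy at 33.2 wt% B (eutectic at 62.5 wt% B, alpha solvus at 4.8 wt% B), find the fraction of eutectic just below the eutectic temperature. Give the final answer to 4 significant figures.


f_primary = (C_e - C0) / (C_e - C_alpha_max)
f_primary = (62.5 - 33.2) / (62.5 - 4.8)
f_primary = 0.507799
f_eutectic = 1 - 0.507799 = 0.4922


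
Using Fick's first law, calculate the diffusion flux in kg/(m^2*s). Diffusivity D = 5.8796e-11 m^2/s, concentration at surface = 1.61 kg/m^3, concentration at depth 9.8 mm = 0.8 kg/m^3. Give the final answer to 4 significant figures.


J = -D * (dC/dx) = D * (C1 - C2) / dx
J = 5.8796e-11 * (1.61 - 0.8) / 9.8e-03
J = 4.86e-09 kg/(m^2*s)


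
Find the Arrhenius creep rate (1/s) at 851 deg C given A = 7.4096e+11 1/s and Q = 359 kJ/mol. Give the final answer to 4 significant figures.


rate = A * exp(-Q / (R*T))
T = 851 + 273.15 = 1124.15 K
rate = 7.4096e+11 * exp(-359e3 / (8.314 * 1124.15))
rate = 1.541e-05 1/s


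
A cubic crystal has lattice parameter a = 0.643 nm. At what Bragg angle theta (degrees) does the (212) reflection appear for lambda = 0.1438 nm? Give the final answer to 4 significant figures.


d = a / sqrt(h^2+k^2+l^2)
d = 0.643 / sqrt(9) = 0.214333 nm
lambda = 2*d*sin(theta)  =>  sin(theta) = lambda / (2*d)
sin(theta) = 0.1438 / (2 * 0.214333) = 0.335459
theta = 19.6 deg


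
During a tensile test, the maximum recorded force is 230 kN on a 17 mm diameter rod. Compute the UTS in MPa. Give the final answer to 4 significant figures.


A0 = pi*(d/2)^2 = pi*(17/2)^2 = 226.98 mm^2
UTS = F_max / A0 = 230*1000 / 226.98
UTS = 1013 MPa


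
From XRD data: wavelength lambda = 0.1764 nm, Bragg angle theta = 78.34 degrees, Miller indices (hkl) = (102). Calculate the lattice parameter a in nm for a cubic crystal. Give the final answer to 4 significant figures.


d = lambda / (2*sin(theta))
d = 0.1764 / (2*sin(78.34 deg))
d = 0.0900584 nm
a = d * sqrt(h^2+k^2+l^2) = 0.0900584 * sqrt(5)
a = 0.2014 nm


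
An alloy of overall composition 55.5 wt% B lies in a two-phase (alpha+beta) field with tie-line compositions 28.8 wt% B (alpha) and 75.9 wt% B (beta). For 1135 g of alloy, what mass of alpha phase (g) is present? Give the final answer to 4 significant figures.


f_alpha = (C_beta - C0) / (C_beta - C_alpha)
f_alpha = (75.9 - 55.5) / (75.9 - 28.8) = 0.433121
m_alpha = f_alpha * m_total = 0.433121 * 1135 = 491.6 g


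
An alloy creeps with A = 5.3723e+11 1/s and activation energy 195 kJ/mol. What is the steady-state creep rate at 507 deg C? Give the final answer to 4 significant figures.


rate = A * exp(-Q / (R*T))
T = 507 + 273.15 = 780.15 K
rate = 5.3723e+11 * exp(-195e3 / (8.314 * 780.15))
rate = 0.04716 1/s


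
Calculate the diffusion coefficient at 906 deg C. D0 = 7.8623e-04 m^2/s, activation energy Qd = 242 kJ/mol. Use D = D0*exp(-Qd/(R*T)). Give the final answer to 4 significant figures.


D = D0 * exp(-Qd / (R*T))
T = 1179.15 K
D = 7.8623e-04 * exp(-242e3 / (8.314 * 1179.15))
D = 1.496e-14 m^2/s


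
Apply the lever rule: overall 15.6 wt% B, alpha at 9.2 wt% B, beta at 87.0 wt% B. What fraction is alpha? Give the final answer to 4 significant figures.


f_alpha = (C_beta - C0) / (C_beta - C_alpha)
f_alpha = (87.0 - 15.6) / (87.0 - 9.2)
f_alpha = 0.9177


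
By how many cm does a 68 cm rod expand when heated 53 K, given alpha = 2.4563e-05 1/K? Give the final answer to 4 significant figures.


dL = L0 * alpha * dT
dL = 68 * 2.4563e-05 * 53
dL = 0.08853 cm


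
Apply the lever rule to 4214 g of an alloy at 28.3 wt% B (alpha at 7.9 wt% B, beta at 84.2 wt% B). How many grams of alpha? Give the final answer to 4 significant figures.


f_alpha = (C_beta - C0) / (C_beta - C_alpha)
f_alpha = (84.2 - 28.3) / (84.2 - 7.9) = 0.732634
m_alpha = f_alpha * m_total = 0.732634 * 4214 = 3087 g


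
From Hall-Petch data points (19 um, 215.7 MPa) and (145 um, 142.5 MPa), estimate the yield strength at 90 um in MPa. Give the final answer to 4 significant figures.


sigma_y = sigma0 + k / sqrt(d)
1/sqrt(d1) = 1/sqrt(1.9e-05) = 229.416;  1/sqrt(d2) = 83.0455
k = (sigma1 - sigma2) / (1/sqrt(d1) - 1/sqrt(d2)) = (215.7 - 142.5) / (229.416 - 83.0455) = 0.500102 MPa*m^0.5
sigma0 = sigma1 - k/sqrt(d1) = 215.7 - 0.500102*229.416 = 100.969 MPa
sigma_y(d3) = 100.969 + 0.500102 / sqrt(9e-05) = 153.7 MPa


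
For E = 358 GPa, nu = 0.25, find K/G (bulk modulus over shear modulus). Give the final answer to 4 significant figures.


G = E / (2*(1+nu))
G = 358 / (2*(1+0.25)) = 143.2 GPa
K = E / (3*(1-2*nu))
K = 358 / (3*(1-2*0.25)) = 238.667 GPa
K/G = 238.667 / 143.2 = 1.667


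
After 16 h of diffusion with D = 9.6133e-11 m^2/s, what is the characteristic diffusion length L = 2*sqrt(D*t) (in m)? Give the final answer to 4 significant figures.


t = 16 hr = 57600 s
Diffusion length = 2*sqrt(D*t)
= 2*sqrt(9.6133e-11 * 57600)
= 4.706e-03 m


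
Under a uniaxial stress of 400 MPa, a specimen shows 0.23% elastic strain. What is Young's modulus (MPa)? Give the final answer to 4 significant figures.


E = sigma / epsilon
epsilon = 0.23% = 2.3e-03
E = 400 / 2.3e-03
E = 173900 MPa


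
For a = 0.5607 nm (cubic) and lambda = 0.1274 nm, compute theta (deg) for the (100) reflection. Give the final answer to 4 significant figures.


d = a / sqrt(h^2+k^2+l^2)
d = 0.5607 / sqrt(1) = 0.5607 nm
lambda = 2*d*sin(theta)  =>  sin(theta) = lambda / (2*d)
sin(theta) = 0.1274 / (2 * 0.5607) = 0.113608
theta = 6.523 deg


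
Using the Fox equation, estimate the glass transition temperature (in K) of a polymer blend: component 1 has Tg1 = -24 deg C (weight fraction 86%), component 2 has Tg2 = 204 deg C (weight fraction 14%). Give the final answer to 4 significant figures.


1/Tg = w1/Tg1 + w2/Tg2 (in Kelvin)
Tg1 = 249.15 K, Tg2 = 477.15 K
1/Tg = 0.86/249.15 + 0.14/477.15
Tg = 267 K


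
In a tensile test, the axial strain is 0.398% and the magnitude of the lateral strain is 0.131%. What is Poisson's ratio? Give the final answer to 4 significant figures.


nu = -epsilon_lat / epsilon_axial
Lateral strain is contraction (negative), so using magnitudes:
nu = 0.131 / 0.398
nu = 0.3291


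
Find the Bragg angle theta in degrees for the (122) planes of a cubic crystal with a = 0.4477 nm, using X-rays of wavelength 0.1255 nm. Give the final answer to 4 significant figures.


d = a / sqrt(h^2+k^2+l^2)
d = 0.4477 / sqrt(9) = 0.149233 nm
lambda = 2*d*sin(theta)  =>  sin(theta) = lambda / (2*d)
sin(theta) = 0.1255 / (2 * 0.149233) = 0.420482
theta = 24.87 deg


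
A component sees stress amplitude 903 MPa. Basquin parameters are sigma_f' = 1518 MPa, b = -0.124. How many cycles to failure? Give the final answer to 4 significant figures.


sigma_a = sigma_f' * (2*Nf)^b
2*Nf = (sigma_a / sigma_f')^(1/b)
2*Nf = (903 / 1518)^(1/-0.124)
2*Nf = 65.9517
Nf = 32.98 cycles
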